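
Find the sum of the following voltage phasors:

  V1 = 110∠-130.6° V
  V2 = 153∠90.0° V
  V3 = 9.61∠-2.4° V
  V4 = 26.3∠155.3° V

Step 1 — Convert each phasor to rectangular form:
  V1 = 110·(cos(-130.6°) + j·sin(-130.6°)) = -71.59 - j83.52 V
  V2 = 153·(cos(90.0°) + j·sin(90.0°)) = 0 + j153 V
  V3 = 9.61·(cos(-2.4°) + j·sin(-2.4°)) = 9.602 - j0.4024 V
  V4 = 26.3·(cos(155.3°) + j·sin(155.3°)) = -23.89 + j10.99 V
Step 2 — Sum components: V_total = -85.88 + j80.07 V.
Step 3 — Convert to polar: |V_total| = 117.4 V, ∠V_total = 137.0°.

V_total = 117.4∠137.0° V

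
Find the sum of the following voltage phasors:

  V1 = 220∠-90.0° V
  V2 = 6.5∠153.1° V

Step 1 — Convert each phasor to rectangular form:
  V1 = 220·(cos(-90.0°) + j·sin(-90.0°)) = 0 - j220 V
  V2 = 6.5·(cos(153.1°) + j·sin(153.1°)) = -5.797 + j2.941 V
Step 2 — Sum components: V_total = -5.797 - j217.1 V.
Step 3 — Convert to polar: |V_total| = 217.1 V, ∠V_total = -91.5°.

V_total = 217.1∠-91.5° V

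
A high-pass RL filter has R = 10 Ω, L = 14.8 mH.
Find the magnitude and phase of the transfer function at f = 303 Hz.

Step 1 — Angular frequency: ω = 2π·303 = 1904 rad/s.
Step 2 — Transfer function: H(jω) = jωL/(R + jωL).
Step 3 — Numerator jωL = j·28.18; denominator R + jωL = 10 + j28.18.
Step 4 — H = 0.8881 + j0.3152.
Step 5 — Magnitude: |H| = 0.9424 (-0.5 dB); phase: φ = 19.5°.

|H| = 0.9424 (-0.5 dB), φ = 19.5°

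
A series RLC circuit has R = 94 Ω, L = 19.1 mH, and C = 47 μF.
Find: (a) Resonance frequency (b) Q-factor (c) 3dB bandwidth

Step 1 — Resonance condition Im(Z)=0 gives ω₀ = 1/√(LC).
Step 2 — ω₀ = 1/√(0.0191·4.7e-05) = 1055 rad/s.
Step 3 — f₀ = ω₀/(2π) = 168 Hz.
Step 4 — Series Q: Q = ω₀L/R = 1055·0.0191/94 = 0.2145.
Step 5 — 3dB bandwidth: Δω = ω₀/Q = 4921 rad/s; BW = Δω/(2π) = 783.3 Hz.

(a) f₀ = 168 Hz  (b) Q = 0.2145  (c) BW = 783.3 Hz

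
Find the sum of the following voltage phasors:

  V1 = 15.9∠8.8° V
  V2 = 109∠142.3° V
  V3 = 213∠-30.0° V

Step 1 — Convert each phasor to rectangular form:
  V1 = 15.9·(cos(8.8°) + j·sin(8.8°)) = 15.71 + j2.432 V
  V2 = 109·(cos(142.3°) + j·sin(142.3°)) = -86.24 + j66.66 V
  V3 = 213·(cos(-30.0°) + j·sin(-30.0°)) = 184.5 - j106.5 V
Step 2 — Sum components: V_total = 113.9 - j37.41 V.
Step 3 — Convert to polar: |V_total| = 119.9 V, ∠V_total = -18.2°.

V_total = 119.9∠-18.2° V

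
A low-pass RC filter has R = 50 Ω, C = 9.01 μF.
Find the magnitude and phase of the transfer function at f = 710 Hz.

Step 1 — Angular frequency: ω = 2π·710 = 4461 rad/s.
Step 2 — Transfer function: H(jω) = 1/(1 + jωRC).
Step 3 — Denominator: 1 + jωRC = 1 + j·4461·50·9.01e-06 = 1 + j2.01.
Step 4 — H = 0.1985 - j0.3988.
Step 5 — Magnitude: |H| = 0.4455 (-7.0 dB); phase: φ = -63.5°.

|H| = 0.4455 (-7.0 dB), φ = -63.5°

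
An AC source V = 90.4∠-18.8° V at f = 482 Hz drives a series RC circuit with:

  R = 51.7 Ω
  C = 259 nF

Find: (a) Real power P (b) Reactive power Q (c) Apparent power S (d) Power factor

Step 1 — Angular frequency: ω = 2π·f = 2π·482 = 3028 rad/s.
Step 2 — Component impedances:
  R: Z = R = 51.7 Ω
  C: Z = 1/(jωC) = -j/(ω·C) = 0 - j1275 Ω
Step 3 — Series combination: Z_total = R + C = 51.7 - j1275 Ω = 1276∠-87.7° Ω.
Step 4 — Source phasor: V = 90.4∠-18.8° V = 85.58 - j29.13 V.
Step 5 — Current: I = V / Z = 0.02553 + j0.06609 A = 0.07085∠68.9° A.
Step 6 — Complex power: S = V·I* = 0.2595 - j6.4 VA.
Step 7 — Real power: P = Re(S) = 0.2595 W.
Step 8 — Reactive power: Q = Im(S) = -6.4 VAR.
Step 9 — Apparent power: |S| = 6.405 VA.
Step 10 — Power factor: PF = P/|S| = 0.04052 (leading).

(a) P = 0.2595 W  (b) Q = -6.4 VAR  (c) S = 6.405 VA  (d) PF = 0.04052 (leading)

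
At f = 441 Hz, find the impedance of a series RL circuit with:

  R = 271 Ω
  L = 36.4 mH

Step 1 — Angular frequency: ω = 2π·f = 2π·441 = 2771 rad/s.
Step 2 — Component impedances:
  R: Z = R = 271 Ω
  L: Z = jωL = j·2771·0.0364 = 0 + j100.9 Ω
Step 3 — Series combination: Z_total = R + L = 271 + j100.9 Ω = 289.2∠20.4° Ω.

Z = 271 + j100.9 Ω = 289.2∠20.4° Ω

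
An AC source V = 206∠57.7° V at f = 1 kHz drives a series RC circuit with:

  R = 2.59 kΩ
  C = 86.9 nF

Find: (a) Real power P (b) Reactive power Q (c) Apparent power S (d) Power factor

Step 1 — Angular frequency: ω = 2π·f = 2π·1000 = 6283 rad/s.
Step 2 — Component impedances:
  R: Z = R = 2590 Ω
  C: Z = 1/(jωC) = -j/(ω·C) = 0 - j1831 Ω
Step 3 — Series combination: Z_total = R + C = 2590 - j1831 Ω = 3172∠-35.3° Ω.
Step 4 — Source phasor: V = 206∠57.7° V = 110.1 + j174.1 V.
Step 5 — Current: I = V / Z = -0.00336 + j0.06485 A = 0.06494∠93.0° A.
Step 6 — Complex power: S = V·I* = 10.92 - j7.724 VA.
Step 7 — Real power: P = Re(S) = 10.92 W.
Step 8 — Reactive power: Q = Im(S) = -7.724 VAR.
Step 9 — Apparent power: |S| = 13.38 VA.
Step 10 — Power factor: PF = P/|S| = 0.8165 (leading).

(a) P = 10.92 W  (b) Q = -7.724 VAR  (c) S = 13.38 VA  (d) PF = 0.8165 (leading)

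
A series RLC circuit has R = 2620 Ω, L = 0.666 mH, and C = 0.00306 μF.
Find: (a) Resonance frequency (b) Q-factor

Step 1 — Resonance condition Im(Z)=0 gives ω₀ = 1/√(LC).
Step 2 — ω₀ = 1/√(0.000666·3.06e-09) = 7.005e+05 rad/s.
Step 3 — f₀ = ω₀/(2π) = 1.115e+05 Hz.
Step 4 — Series Q: Q = ω₀L/R = 7.005e+05·0.000666/2620 = 0.1781.

(a) f₀ = 1.115e+05 Hz  (b) Q = 0.1781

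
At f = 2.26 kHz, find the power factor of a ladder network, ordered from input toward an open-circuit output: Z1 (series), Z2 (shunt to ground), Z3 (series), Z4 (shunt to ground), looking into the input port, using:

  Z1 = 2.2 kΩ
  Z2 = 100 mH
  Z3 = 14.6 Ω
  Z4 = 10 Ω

Step 1 — Angular frequency: ω = 2π·f = 2π·2260 = 1.42e+04 rad/s.
Step 2 — Component impedances:
  Z1: Z = R = 2200 Ω
  Z2: Z = jωL = j·1.42e+04·0.1 = 0 + j1420 Ω
  Z3: Z = R = 14.6 Ω
  Z4: Z = R = 10 Ω
Step 3 — Ladder network (open output): work backward from the far end, alternating series and parallel combinations. Z_in = 2225 + j0.426 Ω = 2225∠0.0° Ω.
Step 4 — Power factor: PF = cos(φ) = Re(Z)/|Z| = 2225/2225 = 1.
Step 5 — Type: Im(Z) = 0.426 ⇒ lagging (phase φ = 0.0°).

PF = 1 (lagging, φ = 0.0°)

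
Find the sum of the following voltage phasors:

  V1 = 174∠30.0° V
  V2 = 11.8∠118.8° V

Step 1 — Convert each phasor to rectangular form:
  V1 = 174·(cos(30.0°) + j·sin(30.0°)) = 150.7 + j87 V
  V2 = 11.8·(cos(118.8°) + j·sin(118.8°)) = -5.685 + j10.34 V
Step 2 — Sum components: V_total = 145 + j97.34 V.
Step 3 — Convert to polar: |V_total| = 174.6 V, ∠V_total = 33.9°.

V_total = 174.6∠33.9° V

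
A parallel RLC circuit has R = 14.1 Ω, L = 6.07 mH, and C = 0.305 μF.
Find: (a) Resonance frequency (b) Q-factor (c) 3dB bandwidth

Step 1 — Resonance: ω₀ = 1/√(LC) = 1/√(0.00607·3.05e-07) = 2.324e+04 rad/s.
Step 2 — f₀ = ω₀/(2π) = 3699 Hz.
Step 3 — Parallel Q: Q = R/(ω₀L) = 14.1/(2.324e+04·0.00607) = 0.09995.
Step 4 — Bandwidth: Δω = ω₀/Q = 2.325e+05 rad/s; BW = Δω/(2π) = 3.701e+04 Hz.

(a) f₀ = 3699 Hz  (b) Q = 0.09995  (c) BW = 3.701e+04 Hz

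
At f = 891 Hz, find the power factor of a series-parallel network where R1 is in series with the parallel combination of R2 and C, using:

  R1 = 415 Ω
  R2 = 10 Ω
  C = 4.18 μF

Step 1 — Angular frequency: ω = 2π·f = 2π·891 = 5598 rad/s.
Step 2 — Component impedances:
  R1: Z = R = 415 Ω
  R2: Z = R = 10 Ω
  C: Z = 1/(jωC) = -j/(ω·C) = 0 - j42.73 Ω
Step 3 — Parallel branch: R2 || C = 1/(1/R2 + 1/C) = 9.481 - j2.219 Ω.
Step 4 — Series with R1: Z_total = R1 + (R2 || C) = 424.5 - j2.219 Ω = 424.5∠-0.3° Ω.
Step 5 — Power factor: PF = cos(φ) = Re(Z)/|Z| = 424.5/424.5 = 1.
Step 6 — Type: Im(Z) = -2.219 ⇒ leading (phase φ = -0.3°).

PF = 1 (leading, φ = -0.3°)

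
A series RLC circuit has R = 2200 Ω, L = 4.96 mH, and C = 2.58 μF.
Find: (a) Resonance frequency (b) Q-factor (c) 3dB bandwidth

Step 1 — Resonance condition Im(Z)=0 gives ω₀ = 1/√(LC).
Step 2 — ω₀ = 1/√(0.00496·2.58e-06) = 8840 rad/s.
Step 3 — f₀ = ω₀/(2π) = 1407 Hz.
Step 4 — Series Q: Q = ω₀L/R = 8840·0.00496/2200 = 0.01993.
Step 5 — 3dB bandwidth: Δω = ω₀/Q = 4.435e+05 rad/s; BW = Δω/(2π) = 7.059e+04 Hz.

(a) f₀ = 1407 Hz  (b) Q = 0.01993  (c) BW = 7.059e+04 Hz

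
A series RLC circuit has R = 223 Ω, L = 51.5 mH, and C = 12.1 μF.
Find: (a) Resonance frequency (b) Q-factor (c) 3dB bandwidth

Step 1 — Resonance: ω₀ = 1/√(LC) = 1/√(0.0515·1.21e-05) = 1267 rad/s.
Step 2 — f₀ = ω₀/(2π) = 201.6 Hz.
Step 3 — Series Q: Q = ω₀L/R = 1267·0.0515/223 = 0.2926.
Step 4 — Bandwidth: Δω = ω₀/Q = 4330 rad/s; BW = Δω/(2π) = 689.2 Hz.

(a) f₀ = 201.6 Hz  (b) Q = 0.2926  (c) BW = 689.2 Hz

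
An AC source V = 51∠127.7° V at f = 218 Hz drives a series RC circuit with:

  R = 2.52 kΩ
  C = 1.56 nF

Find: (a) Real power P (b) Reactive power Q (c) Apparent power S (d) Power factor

Step 1 — Angular frequency: ω = 2π·f = 2π·218 = 1370 rad/s.
Step 2 — Component impedances:
  R: Z = R = 2520 Ω
  C: Z = 1/(jωC) = -j/(ω·C) = 0 - j4.68e+05 Ω
Step 3 — Series combination: Z_total = R + C = 2520 - j4.68e+05 Ω = 4.68e+05∠-89.7° Ω.
Step 4 — Source phasor: V = 51∠127.7° V = -31.19 + j40.35 V.
Step 5 — Current: I = V / Z = -8.658e-05 - j6.618e-05 A = 0.000109∠-142.6° A.
Step 6 — Complex power: S = V·I* = 2.993e-05 - j0.005558 VA.
Step 7 — Real power: P = Re(S) = 2.993e-05 W.
Step 8 — Reactive power: Q = Im(S) = -0.005558 VAR.
Step 9 — Apparent power: |S| = 0.005558 VA.
Step 10 — Power factor: PF = P/|S| = 0.005385 (leading).

(a) P = 2.993e-05 W  (b) Q = -0.005558 VAR  (c) S = 0.005558 VA  (d) PF = 0.005385 (leading)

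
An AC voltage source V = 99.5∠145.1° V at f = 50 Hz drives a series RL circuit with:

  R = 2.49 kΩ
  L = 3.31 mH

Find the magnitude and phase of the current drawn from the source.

Step 1 — Angular frequency: ω = 2π·f = 2π·50 = 314.2 rad/s.
Step 2 — Component impedances:
  R: Z = R = 2490 Ω
  L: Z = jωL = j·314.2·0.00331 = 0 + j1.04 Ω
Step 3 — Series combination: Z_total = R + L = 2490 + j1.04 Ω = 2490∠0.0° Ω.
Step 4 — Source phasor: V = 99.5∠145.1° V = -81.61 + j56.93 V.
Step 5 — Ohm's law: I = V / Z_total = (-81.61 + j56.93) / (2490 + j1.04) = -0.03276 + j0.02288 A.
Step 6 — Convert to polar: |I| = 0.03996 A, ∠I = 145.1°.

I = 0.03996∠145.1° A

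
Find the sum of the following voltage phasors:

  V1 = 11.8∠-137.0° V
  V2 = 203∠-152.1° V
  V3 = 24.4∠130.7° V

Step 1 — Convert each phasor to rectangular form:
  V1 = 11.8·(cos(-137.0°) + j·sin(-137.0°)) = -8.63 - j8.048 V
  V2 = 203·(cos(-152.1°) + j·sin(-152.1°)) = -179.4 - j94.99 V
  V3 = 24.4·(cos(130.7°) + j·sin(130.7°)) = -15.91 + j18.5 V
Step 2 — Sum components: V_total = -203.9 - j84.54 V.
Step 3 — Convert to polar: |V_total| = 220.8 V, ∠V_total = -157.5°.

V_total = 220.8∠-157.5° V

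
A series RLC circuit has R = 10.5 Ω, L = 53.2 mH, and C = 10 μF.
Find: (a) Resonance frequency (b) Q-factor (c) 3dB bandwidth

Step 1 — Resonance condition Im(Z)=0 gives ω₀ = 1/√(LC).
Step 2 — ω₀ = 1/√(0.0532·1e-05) = 1371 rad/s.
Step 3 — f₀ = ω₀/(2π) = 218.2 Hz.
Step 4 — Series Q: Q = ω₀L/R = 1371·0.0532/10.5 = 6.947.
Step 5 — 3dB bandwidth: Δω = ω₀/Q = 197.4 rad/s; BW = Δω/(2π) = 31.41 Hz.

(a) f₀ = 218.2 Hz  (b) Q = 6.947  (c) BW = 31.41 Hz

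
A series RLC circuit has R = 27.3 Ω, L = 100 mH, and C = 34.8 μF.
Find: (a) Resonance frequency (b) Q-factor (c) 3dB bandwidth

Step 1 — Resonance: ω₀ = 1/√(LC) = 1/√(0.1·3.48e-05) = 536.1 rad/s.
Step 2 — f₀ = ω₀/(2π) = 85.32 Hz.
Step 3 — Series Q: Q = ω₀L/R = 536.1·0.1/27.3 = 1.964.
Step 4 — Bandwidth: Δω = ω₀/Q = 273 rad/s; BW = Δω/(2π) = 43.45 Hz.

(a) f₀ = 85.32 Hz  (b) Q = 1.964  (c) BW = 43.45 Hz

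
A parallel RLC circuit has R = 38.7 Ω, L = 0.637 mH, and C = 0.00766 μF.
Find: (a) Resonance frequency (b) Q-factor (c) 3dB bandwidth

Step 1 — Resonance: ω₀ = 1/√(LC) = 1/√(0.000637·7.66e-09) = 4.527e+05 rad/s.
Step 2 — f₀ = ω₀/(2π) = 7.205e+04 Hz.
Step 3 — Parallel Q: Q = R/(ω₀L) = 38.7/(4.527e+05·0.000637) = 0.1342.
Step 4 — Bandwidth: Δω = ω₀/Q = 3.373e+06 rad/s; BW = Δω/(2π) = 5.369e+05 Hz.

(a) f₀ = 7.205e+04 Hz  (b) Q = 0.1342  (c) BW = 5.369e+05 Hz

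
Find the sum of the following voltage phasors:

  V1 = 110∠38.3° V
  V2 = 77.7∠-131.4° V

Step 1 — Convert each phasor to rectangular form:
  V1 = 110·(cos(38.3°) + j·sin(38.3°)) = 86.33 + j68.18 V
  V2 = 77.7·(cos(-131.4°) + j·sin(-131.4°)) = -51.38 - j58.28 V
Step 2 — Sum components: V_total = 34.94 + j9.892 V.
Step 3 — Convert to polar: |V_total| = 36.31 V, ∠V_total = 15.8°.

V_total = 36.31∠15.8° V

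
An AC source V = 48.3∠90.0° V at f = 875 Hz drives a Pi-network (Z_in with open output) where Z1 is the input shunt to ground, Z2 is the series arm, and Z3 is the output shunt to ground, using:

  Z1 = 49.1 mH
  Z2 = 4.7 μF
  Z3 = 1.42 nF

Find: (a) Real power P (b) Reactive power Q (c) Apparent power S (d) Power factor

Step 1 — Angular frequency: ω = 2π·f = 2π·875 = 5498 rad/s.
Step 2 — Component impedances:
  Z1: Z = jωL = j·5498·0.0491 = 0 + j269.9 Ω
  Z2: Z = 1/(jωC) = -j/(ω·C) = 0 - j38.7 Ω
  Z3: Z = 1/(jωC) = -j/(ω·C) = 0 - j1.281e+05 Ω
Step 3 — With open output, the series arm Z2 and the output shunt Z3 appear in series to ground: Z2 + Z3 = 0 - j1.281e+05 Ω.
Step 4 — Parallel with input shunt Z1: Z_in = Z1 || (Z2 + Z3) = 0 + j270.5 Ω = 270.5∠90.0° Ω.
Step 5 — Source phasor: V = 48.3∠90.0° V = 0 + j48.3 V.
Step 6 — Current: I = V / Z = 0.1786 A = 0.1786∠-0.0° A.
Step 7 — Complex power: S = V·I* = 0 + j8.624 VA.
Step 8 — Real power: P = Re(S) = 0 W.
Step 9 — Reactive power: Q = Im(S) = 8.624 VAR.
Step 10 — Apparent power: |S| = 8.624 VA.
Step 11 — Power factor: PF = P/|S| = 0 (lagging).

(a) P = 0 W  (b) Q = 8.624 VAR  (c) S = 8.624 VA  (d) PF = 0 (lagging)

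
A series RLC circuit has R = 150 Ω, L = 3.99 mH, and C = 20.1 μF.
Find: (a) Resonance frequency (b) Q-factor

Step 1 — Resonance condition Im(Z)=0 gives ω₀ = 1/√(LC).
Step 2 — ω₀ = 1/√(0.00399·2.01e-05) = 3531 rad/s.
Step 3 — f₀ = ω₀/(2π) = 562 Hz.
Step 4 — Series Q: Q = ω₀L/R = 3531·0.00399/150 = 0.09393.

(a) f₀ = 562 Hz  (b) Q = 0.09393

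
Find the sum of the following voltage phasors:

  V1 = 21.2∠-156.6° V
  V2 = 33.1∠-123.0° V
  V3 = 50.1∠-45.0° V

Step 1 — Convert each phasor to rectangular form:
  V1 = 21.2·(cos(-156.6°) + j·sin(-156.6°)) = -19.46 - j8.42 V
  V2 = 33.1·(cos(-123.0°) + j·sin(-123.0°)) = -18.03 - j27.76 V
  V3 = 50.1·(cos(-45.0°) + j·sin(-45.0°)) = 35.43 - j35.43 V
Step 2 — Sum components: V_total = -2.058 - j71.61 V.
Step 3 — Convert to polar: |V_total| = 71.64 V, ∠V_total = -91.6°.

V_total = 71.64∠-91.6° V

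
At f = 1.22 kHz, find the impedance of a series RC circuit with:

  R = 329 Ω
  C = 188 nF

Step 1 — Angular frequency: ω = 2π·f = 2π·1220 = 7665 rad/s.
Step 2 — Component impedances:
  R: Z = R = 329 Ω
  C: Z = 1/(jωC) = -j/(ω·C) = 0 - j693.9 Ω
Step 3 — Series combination: Z_total = R + C = 329 - j693.9 Ω = 768∠-64.6° Ω.

Z = 329 - j693.9 Ω = 768∠-64.6° Ω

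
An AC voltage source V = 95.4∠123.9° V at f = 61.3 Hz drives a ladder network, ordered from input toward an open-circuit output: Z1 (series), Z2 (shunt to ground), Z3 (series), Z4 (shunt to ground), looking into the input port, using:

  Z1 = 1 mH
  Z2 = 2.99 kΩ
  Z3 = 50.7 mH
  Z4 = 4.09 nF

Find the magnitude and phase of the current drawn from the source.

Step 1 — Angular frequency: ω = 2π·f = 2π·61.3 = 385.2 rad/s.
Step 2 — Component impedances:
  Z1: Z = jωL = j·385.2·0.001 = 0 + j0.3852 Ω
  Z2: Z = R = 2990 Ω
  Z3: Z = jωL = j·385.2·0.0507 = 0 + j19.53 Ω
  Z4: Z = 1/(jωC) = -j/(ω·C) = 0 - j6.348e+05 Ω
Step 3 — Ladder network (open output): work backward from the far end, alternating series and parallel combinations. Z_in = 2990 - j13.7 Ω = 2990∠-0.3° Ω.
Step 4 — Source phasor: V = 95.4∠123.9° V = -53.21 + j79.18 V.
Step 5 — Ohm's law: I = V / Z_total = (-53.21 + j79.18) / (2990 - j13.7) = -0.01792 + j0.0264 A.
Step 6 — Convert to polar: |I| = 0.03191 A, ∠I = 124.2°.

I = 0.03191∠124.2° A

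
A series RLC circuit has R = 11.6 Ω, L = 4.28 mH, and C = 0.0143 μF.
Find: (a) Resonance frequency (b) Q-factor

Step 1 — Resonance condition Im(Z)=0 gives ω₀ = 1/√(LC).
Step 2 — ω₀ = 1/√(0.00428·1.43e-08) = 1.278e+05 rad/s.
Step 3 — f₀ = ω₀/(2π) = 2.034e+04 Hz.
Step 4 — Series Q: Q = ω₀L/R = 1.278e+05·0.00428/11.6 = 47.16.

(a) f₀ = 2.034e+04 Hz  (b) Q = 47.16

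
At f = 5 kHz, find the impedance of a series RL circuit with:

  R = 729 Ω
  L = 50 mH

Step 1 — Angular frequency: ω = 2π·f = 2π·5000 = 3.142e+04 rad/s.
Step 2 — Component impedances:
  R: Z = R = 729 Ω
  L: Z = jωL = j·3.142e+04·0.05 = 0 + j1571 Ω
Step 3 — Series combination: Z_total = R + L = 729 + j1571 Ω = 1732∠65.1° Ω.

Z = 729 + j1571 Ω = 1732∠65.1° Ω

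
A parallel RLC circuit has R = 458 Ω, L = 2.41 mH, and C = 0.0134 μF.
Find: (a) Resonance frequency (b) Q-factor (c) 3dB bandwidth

Step 1 — Resonance: ω₀ = 1/√(LC) = 1/√(0.00241·1.34e-08) = 1.76e+05 rad/s.
Step 2 — f₀ = ω₀/(2π) = 2.801e+04 Hz.
Step 3 — Parallel Q: Q = R/(ω₀L) = 458/(1.76e+05·0.00241) = 1.08.
Step 4 — Bandwidth: Δω = ω₀/Q = 1.629e+05 rad/s; BW = Δω/(2π) = 2.593e+04 Hz.

(a) f₀ = 2.801e+04 Hz  (b) Q = 1.08  (c) BW = 2.593e+04 Hz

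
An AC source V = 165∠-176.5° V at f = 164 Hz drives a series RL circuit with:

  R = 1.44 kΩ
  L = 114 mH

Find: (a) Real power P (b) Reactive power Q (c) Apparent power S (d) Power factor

Step 1 — Angular frequency: ω = 2π·f = 2π·164 = 1030 rad/s.
Step 2 — Component impedances:
  R: Z = R = 1440 Ω
  L: Z = jωL = j·1030·0.114 = 0 + j117.5 Ω
Step 3 — Series combination: Z_total = R + L = 1440 + j117.5 Ω = 1445∠4.7° Ω.
Step 4 — Source phasor: V = 165∠-176.5° V = -164.7 - j10.07 V.
Step 5 — Current: I = V / Z = -0.1142 + j0.002319 A = 0.1142∠178.8° A.
Step 6 — Complex power: S = V·I* = 18.78 + j1.532 VA.
Step 7 — Real power: P = Re(S) = 18.78 W.
Step 8 — Reactive power: Q = Im(S) = 1.532 VAR.
Step 9 — Apparent power: |S| = 18.84 VA.
Step 10 — Power factor: PF = P/|S| = 0.9967 (lagging).

(a) P = 18.78 W  (b) Q = 1.532 VAR  (c) S = 18.84 VA  (d) PF = 0.9967 (lagging)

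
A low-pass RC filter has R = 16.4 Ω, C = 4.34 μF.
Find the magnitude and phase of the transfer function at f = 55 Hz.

Step 1 — Angular frequency: ω = 2π·55 = 345.6 rad/s.
Step 2 — Transfer function: H(jω) = 1/(1 + jωRC).
Step 3 — Denominator: 1 + jωRC = 1 + j·345.6·16.4·4.34e-06 = 1 + j0.0246.
Step 4 — H = 0.9994 - j0.02458.
Step 5 — Magnitude: |H| = 0.9997 (-0.0 dB); phase: φ = -1.4°.

|H| = 0.9997 (-0.0 dB), φ = -1.4°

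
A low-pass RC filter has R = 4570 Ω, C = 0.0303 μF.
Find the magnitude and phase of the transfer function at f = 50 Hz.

Step 1 — Angular frequency: ω = 2π·50 = 314.2 rad/s.
Step 2 — Transfer function: H(jω) = 1/(1 + jωRC).
Step 3 — Denominator: 1 + jωRC = 1 + j·314.2·4570·3.03e-08 = 1 + j0.0435.
Step 4 — H = 0.9981 - j0.04342.
Step 5 — Magnitude: |H| = 0.9991 (-0.0 dB); phase: φ = -2.5°.

|H| = 0.9991 (-0.0 dB), φ = -2.5°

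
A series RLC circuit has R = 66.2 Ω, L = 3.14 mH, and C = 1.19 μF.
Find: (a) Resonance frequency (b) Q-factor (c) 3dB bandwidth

Step 1 — Resonance: ω₀ = 1/√(LC) = 1/√(0.00314·1.19e-06) = 1.636e+04 rad/s.
Step 2 — f₀ = ω₀/(2π) = 2604 Hz.
Step 3 — Series Q: Q = ω₀L/R = 1.636e+04·0.00314/66.2 = 0.7759.
Step 4 — Bandwidth: Δω = ω₀/Q = 2.108e+04 rad/s; BW = Δω/(2π) = 3355 Hz.

(a) f₀ = 2604 Hz  (b) Q = 0.7759  (c) BW = 3355 Hz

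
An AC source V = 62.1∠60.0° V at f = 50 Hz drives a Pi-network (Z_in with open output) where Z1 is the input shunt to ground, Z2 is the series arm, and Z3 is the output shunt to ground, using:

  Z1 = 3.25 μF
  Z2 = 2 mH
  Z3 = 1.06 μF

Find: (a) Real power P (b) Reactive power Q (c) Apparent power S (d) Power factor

Step 1 — Angular frequency: ω = 2π·f = 2π·50 = 314.2 rad/s.
Step 2 — Component impedances:
  Z1: Z = 1/(jωC) = -j/(ω·C) = 0 - j979.4 Ω
  Z2: Z = jωL = j·314.2·0.002 = 0 + j0.6283 Ω
  Z3: Z = 1/(jωC) = -j/(ω·C) = 0 - j3003 Ω
Step 3 — With open output, the series arm Z2 and the output shunt Z3 appear in series to ground: Z2 + Z3 = 0 - j3002 Ω.
Step 4 — Parallel with input shunt Z1: Z_in = Z1 || (Z2 + Z3) = 0 - j738.5 Ω = 738.5∠-90.0° Ω.
Step 5 — Source phasor: V = 62.1∠60.0° V = 31.05 + j53.78 V.
Step 6 — Current: I = V / Z = -0.07282 + j0.04204 A = 0.08409∠150.0° A.
Step 7 — Complex power: S = V·I* = 0 - j5.222 VA.
Step 8 — Real power: P = Re(S) = 0 W.
Step 9 — Reactive power: Q = Im(S) = -5.222 VAR.
Step 10 — Apparent power: |S| = 5.222 VA.
Step 11 — Power factor: PF = P/|S| = 0 (leading).

(a) P = 0 W  (b) Q = -5.222 VAR  (c) S = 5.222 VA  (d) PF = 0 (leading)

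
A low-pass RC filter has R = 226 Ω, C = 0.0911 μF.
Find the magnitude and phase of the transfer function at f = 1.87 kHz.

Step 1 — Angular frequency: ω = 2π·1870 = 1.175e+04 rad/s.
Step 2 — Transfer function: H(jω) = 1/(1 + jωRC).
Step 3 — Denominator: 1 + jωRC = 1 + j·1.175e+04·226·9.11e-08 = 1 + j0.2419.
Step 4 — H = 0.9447 - j0.2285.
Step 5 — Magnitude: |H| = 0.972 (-0.2 dB); phase: φ = -13.6°.

|H| = 0.972 (-0.2 dB), φ = -13.6°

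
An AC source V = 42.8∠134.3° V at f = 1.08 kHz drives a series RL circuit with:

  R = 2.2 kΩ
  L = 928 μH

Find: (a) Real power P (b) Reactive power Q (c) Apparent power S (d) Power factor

Step 1 — Angular frequency: ω = 2π·f = 2π·1080 = 6786 rad/s.
Step 2 — Component impedances:
  R: Z = R = 2200 Ω
  L: Z = jωL = j·6786·0.000928 = 0 + j6.297 Ω
Step 3 — Series combination: Z_total = R + L = 2200 + j6.297 Ω = 2200∠0.2° Ω.
Step 4 — Source phasor: V = 42.8∠134.3° V = -29.89 + j30.63 V.
Step 5 — Current: I = V / Z = -0.01355 + j0.01396 A = 0.01945∠134.1° A.
Step 6 — Complex power: S = V·I* = 0.8326 + j0.002383 VA.
Step 7 — Real power: P = Re(S) = 0.8326 W.
Step 8 — Reactive power: Q = Im(S) = 0.002383 VAR.
Step 9 — Apparent power: |S| = 0.8327 VA.
Step 10 — Power factor: PF = P/|S| = 1 (lagging).

(a) P = 0.8326 W  (b) Q = 0.002383 VAR  (c) S = 0.8327 VA  (d) PF = 1 (lagging)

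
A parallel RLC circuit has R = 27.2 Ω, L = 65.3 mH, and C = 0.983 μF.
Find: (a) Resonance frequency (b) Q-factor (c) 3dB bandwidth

Step 1 — Resonance: ω₀ = 1/√(LC) = 1/√(0.0653·9.83e-07) = 3947 rad/s.
Step 2 — f₀ = ω₀/(2π) = 628.2 Hz.
Step 3 — Parallel Q: Q = R/(ω₀L) = 27.2/(3947·0.0653) = 0.1055.
Step 4 — Bandwidth: Δω = ω₀/Q = 3.74e+04 rad/s; BW = Δω/(2π) = 5952 Hz.

(a) f₀ = 628.2 Hz  (b) Q = 0.1055  (c) BW = 5952 Hz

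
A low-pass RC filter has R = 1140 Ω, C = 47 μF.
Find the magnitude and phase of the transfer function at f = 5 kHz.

Step 1 — Angular frequency: ω = 2π·5000 = 3.142e+04 rad/s.
Step 2 — Transfer function: H(jω) = 1/(1 + jωRC).
Step 3 — Denominator: 1 + jωRC = 1 + j·3.142e+04·1140·4.7e-05 = 1 + j1683.
Step 4 — H = 3.529e-07 - j0.0005941.
Step 5 — Magnitude: |H| = 0.0005941 (-64.5 dB); phase: φ = -90.0°.

|H| = 0.0005941 (-64.5 dB), φ = -90.0°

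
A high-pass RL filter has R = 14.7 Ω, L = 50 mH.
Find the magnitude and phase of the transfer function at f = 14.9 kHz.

Step 1 — Angular frequency: ω = 2π·1.49e+04 = 9.362e+04 rad/s.
Step 2 — Transfer function: H(jω) = jωL/(R + jωL).
Step 3 — Numerator jωL = j·4681; denominator R + jωL = 14.7 + j4681.
Step 4 — H = 1 + j0.00314.
Step 5 — Magnitude: |H| = 1 (-0.0 dB); phase: φ = 0.2°.

|H| = 1 (-0.0 dB), φ = 0.2°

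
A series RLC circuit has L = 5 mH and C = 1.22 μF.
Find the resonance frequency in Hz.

Step 1 — Resonance condition Im(Z)=0 gives ω₀ = 1/√(LC).
Step 2 — ω₀ = 1/√(0.005·1.22e-06) = 1.28e+04 rad/s.
Step 3 — f₀ = ω₀/(2π) = 2038 Hz.

f₀ = 2038 Hz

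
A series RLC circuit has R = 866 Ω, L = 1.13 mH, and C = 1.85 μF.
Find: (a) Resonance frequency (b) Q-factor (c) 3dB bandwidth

Step 1 — Resonance: ω₀ = 1/√(LC) = 1/√(0.00113·1.85e-06) = 2.187e+04 rad/s.
Step 2 — f₀ = ω₀/(2π) = 3481 Hz.
Step 3 — Series Q: Q = ω₀L/R = 2.187e+04·0.00113/866 = 0.02854.
Step 4 — Bandwidth: Δω = ω₀/Q = 7.664e+05 rad/s; BW = Δω/(2π) = 1.22e+05 Hz.

(a) f₀ = 3481 Hz  (b) Q = 0.02854  (c) BW = 1.22e+05 Hz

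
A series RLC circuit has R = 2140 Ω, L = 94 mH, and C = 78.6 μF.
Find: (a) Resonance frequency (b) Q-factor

Step 1 — Resonance condition Im(Z)=0 gives ω₀ = 1/√(LC).
Step 2 — ω₀ = 1/√(0.094·7.86e-05) = 367.9 rad/s.
Step 3 — f₀ = ω₀/(2π) = 58.55 Hz.
Step 4 — Series Q: Q = ω₀L/R = 367.9·0.094/2140 = 0.01616.

(a) f₀ = 58.55 Hz  (b) Q = 0.01616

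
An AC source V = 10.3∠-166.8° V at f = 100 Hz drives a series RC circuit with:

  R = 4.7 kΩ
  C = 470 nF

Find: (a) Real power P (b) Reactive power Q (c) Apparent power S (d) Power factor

Step 1 — Angular frequency: ω = 2π·f = 2π·100 = 628.3 rad/s.
Step 2 — Component impedances:
  R: Z = R = 4700 Ω
  C: Z = 1/(jωC) = -j/(ω·C) = 0 - j3386 Ω
Step 3 — Series combination: Z_total = R + C = 4700 - j3386 Ω = 5793∠-35.8° Ω.
Step 4 — Source phasor: V = 10.3∠-166.8° V = -10.03 - j2.352 V.
Step 5 — Current: I = V / Z = -0.001167 - j0.001341 A = 0.001778∠-131.0° A.
Step 6 — Complex power: S = V·I* = 0.01486 - j0.01071 VA.
Step 7 — Real power: P = Re(S) = 0.01486 W.
Step 8 — Reactive power: Q = Im(S) = -0.01071 VAR.
Step 9 — Apparent power: |S| = 0.01831 VA.
Step 10 — Power factor: PF = P/|S| = 0.8113 (leading).

(a) P = 0.01486 W  (b) Q = -0.01071 VAR  (c) S = 0.01831 VA  (d) PF = 0.8113 (leading)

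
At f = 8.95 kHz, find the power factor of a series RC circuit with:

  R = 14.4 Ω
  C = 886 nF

Step 1 — Angular frequency: ω = 2π·f = 2π·8950 = 5.623e+04 rad/s.
Step 2 — Component impedances:
  R: Z = R = 14.4 Ω
  C: Z = 1/(jωC) = -j/(ω·C) = 0 - j20.07 Ω
Step 3 — Series combination: Z_total = R + C = 14.4 - j20.07 Ω = 24.7∠-54.3° Ω.
Step 4 — Power factor: PF = cos(φ) = Re(Z)/|Z| = 14.4/24.702 = 0.5829.
Step 5 — Type: Im(Z) = -20.07 ⇒ leading (phase φ = -54.3°).

PF = 0.5829 (leading, φ = -54.3°)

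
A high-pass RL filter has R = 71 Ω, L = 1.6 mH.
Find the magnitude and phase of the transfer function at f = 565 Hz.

Step 1 — Angular frequency: ω = 2π·565 = 3550 rad/s.
Step 2 — Transfer function: H(jω) = jωL/(R + jωL).
Step 3 — Numerator jωL = j·5.68; denominator R + jωL = 71 + j5.68.
Step 4 — H = 0.006359 + j0.07949.
Step 5 — Magnitude: |H| = 0.07975 (-22.0 dB); phase: φ = 85.4°.

|H| = 0.07975 (-22.0 dB), φ = 85.4°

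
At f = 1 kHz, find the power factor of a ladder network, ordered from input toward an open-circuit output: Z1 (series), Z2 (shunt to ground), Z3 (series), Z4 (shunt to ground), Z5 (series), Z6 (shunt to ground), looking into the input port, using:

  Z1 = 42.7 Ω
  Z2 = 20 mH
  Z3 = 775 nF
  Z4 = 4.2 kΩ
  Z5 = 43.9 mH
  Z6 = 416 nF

Step 1 — Angular frequency: ω = 2π·f = 2π·1000 = 6283 rad/s.
Step 2 — Component impedances:
  Z1: Z = R = 42.7 Ω
  Z2: Z = jωL = j·6283·0.02 = 0 + j125.7 Ω
  Z3: Z = 1/(jωC) = -j/(ω·C) = 0 - j205.4 Ω
  Z4: Z = R = 4200 Ω
  Z5: Z = jωL = j·6283·0.0439 = 0 + j275.8 Ω
  Z6: Z = 1/(jωC) = -j/(ω·C) = 0 - j382.6 Ω
Step 3 — Ladder network (open output): work backward from the far end, alternating series and parallel combinations. Z_in = 43.93 + j210.4 Ω = 214.9∠78.2° Ω.
Step 4 — Power factor: PF = cos(φ) = Re(Z)/|Z| = 43.93/214.9 = 0.2044.
Step 5 — Type: Im(Z) = 210.4 ⇒ lagging (phase φ = 78.2°).

PF = 0.2044 (lagging, φ = 78.2°)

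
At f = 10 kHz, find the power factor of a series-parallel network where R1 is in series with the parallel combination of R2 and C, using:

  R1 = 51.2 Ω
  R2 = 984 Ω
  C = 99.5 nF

Step 1 — Angular frequency: ω = 2π·f = 2π·1e+04 = 6.283e+04 rad/s.
Step 2 — Component impedances:
  R1: Z = R = 51.2 Ω
  R2: Z = R = 984 Ω
  C: Z = 1/(jωC) = -j/(ω·C) = 0 - j160 Ω
Step 3 — Parallel branch: R2 || C = 1/(1/R2 + 1/C) = 25.33 - j155.8 Ω.
Step 4 — Series with R1: Z_total = R1 + (R2 || C) = 76.53 - j155.8 Ω = 173.6∠-63.8° Ω.
Step 5 — Power factor: PF = cos(φ) = Re(Z)/|Z| = 76.53/173.6 = 0.4408.
Step 6 — Type: Im(Z) = -155.8 ⇒ leading (phase φ = -63.8°).

PF = 0.4408 (leading, φ = -63.8°)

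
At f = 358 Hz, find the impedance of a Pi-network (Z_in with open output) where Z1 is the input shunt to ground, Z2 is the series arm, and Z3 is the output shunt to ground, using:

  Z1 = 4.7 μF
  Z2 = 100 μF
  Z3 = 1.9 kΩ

Step 1 — Angular frequency: ω = 2π·f = 2π·358 = 2249 rad/s.
Step 2 — Component impedances:
  Z1: Z = 1/(jωC) = -j/(ω·C) = 0 - j94.59 Ω
  Z2: Z = 1/(jωC) = -j/(ω·C) = 0 - j4.446 Ω
  Z3: Z = R = 1900 Ω
Step 3 — With open output, the series arm Z2 and the output shunt Z3 appear in series to ground: Z2 + Z3 = 1900 - j4.446 Ω.
Step 4 — Parallel with input shunt Z1: Z_in = Z1 || (Z2 + Z3) = 4.696 - j94.34 Ω = 94.46∠-87.2° Ω.

Z = 4.696 - j94.34 Ω = 94.46∠-87.2° Ω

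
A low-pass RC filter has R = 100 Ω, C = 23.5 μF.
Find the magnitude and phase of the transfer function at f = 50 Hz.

Step 1 — Angular frequency: ω = 2π·50 = 314.2 rad/s.
Step 2 — Transfer function: H(jω) = 1/(1 + jωRC).
Step 3 — Denominator: 1 + jωRC = 1 + j·314.2·100·2.35e-05 = 1 + j0.7383.
Step 4 — H = 0.6472 - j0.4778.
Step 5 — Magnitude: |H| = 0.8045 (-1.9 dB); phase: φ = -36.4°.

|H| = 0.8045 (-1.9 dB), φ = -36.4°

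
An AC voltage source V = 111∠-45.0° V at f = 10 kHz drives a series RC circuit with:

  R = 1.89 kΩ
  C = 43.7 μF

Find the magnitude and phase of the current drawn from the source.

Step 1 — Angular frequency: ω = 2π·f = 2π·1e+04 = 6.283e+04 rad/s.
Step 2 — Component impedances:
  R: Z = R = 1890 Ω
  C: Z = 1/(jωC) = -j/(ω·C) = 0 - j0.3642 Ω
Step 3 — Series combination: Z_total = R + C = 1890 - j0.3642 Ω = 1890∠-0.0° Ω.
Step 4 — Source phasor: V = 111∠-45.0° V = 78.49 - j78.49 V.
Step 5 — Ohm's law: I = V / Z_total = (78.49 - j78.49) / (1890 - j0.3642) = 0.04154 - j0.04152 A.
Step 6 — Convert to polar: |I| = 0.05873 A, ∠I = -45.0°.

I = 0.05873∠-45.0° A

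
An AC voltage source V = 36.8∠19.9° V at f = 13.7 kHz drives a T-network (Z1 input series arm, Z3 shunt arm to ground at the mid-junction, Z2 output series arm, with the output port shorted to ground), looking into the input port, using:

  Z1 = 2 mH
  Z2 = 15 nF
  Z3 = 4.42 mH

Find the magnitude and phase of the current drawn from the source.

Step 1 — Angular frequency: ω = 2π·f = 2π·1.37e+04 = 8.608e+04 rad/s.
Step 2 — Component impedances:
  Z1: Z = jωL = j·8.608e+04·0.002 = 0 + j172.2 Ω
  Z2: Z = 1/(jωC) = -j/(ω·C) = 0 - j774.5 Ω
  Z3: Z = jωL = j·8.608e+04·0.00442 = 0 + j380.5 Ω
Step 3 — With the output port shorted to ground, the output series arm Z2 runs from the junction to ground; the shunt arm Z3 also runs from the junction to ground. They appear in parallel: Z3 || Z2 = 0 + j747.9 Ω.
Step 4 — Series with input arm Z1: Z_in = Z1 + (Z3 || Z2) = 0 + j920 Ω = 920∠90.0° Ω.
Step 5 — Source phasor: V = 36.8∠19.9° V = 34.6 + j12.53 V.
Step 6 — Ohm's law: I = V / Z_total = (34.6 + j12.53) / (0 + j920) = 0.01361 - j0.03761 A.
Step 7 — Convert to polar: |I| = 0.04 A, ∠I = -70.1°.

I = 0.04∠-70.1° A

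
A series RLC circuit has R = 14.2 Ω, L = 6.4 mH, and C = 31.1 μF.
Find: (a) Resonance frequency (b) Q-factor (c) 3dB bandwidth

Step 1 — Resonance condition Im(Z)=0 gives ω₀ = 1/√(LC).
Step 2 — ω₀ = 1/√(0.0064·3.11e-05) = 2241 rad/s.
Step 3 — f₀ = ω₀/(2π) = 356.7 Hz.
Step 4 — Series Q: Q = ω₀L/R = 2241·0.0064/14.2 = 1.01.
Step 5 — 3dB bandwidth: Δω = ω₀/Q = 2219 rad/s; BW = Δω/(2π) = 353.1 Hz.

(a) f₀ = 356.7 Hz  (b) Q = 1.01  (c) BW = 353.1 Hz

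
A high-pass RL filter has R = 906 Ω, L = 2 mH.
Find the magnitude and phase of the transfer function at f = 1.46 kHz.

Step 1 — Angular frequency: ω = 2π·1460 = 9173 rad/s.
Step 2 — Transfer function: H(jω) = jωL/(R + jωL).
Step 3 — Numerator jωL = j·18.35; denominator R + jωL = 906 + j18.35.
Step 4 — H = 0.0004099 + j0.02024.
Step 5 — Magnitude: |H| = 0.02025 (-33.9 dB); phase: φ = 88.8°.

|H| = 0.02025 (-33.9 dB), φ = 88.8°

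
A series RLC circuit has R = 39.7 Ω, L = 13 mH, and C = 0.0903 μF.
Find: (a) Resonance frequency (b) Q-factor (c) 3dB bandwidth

Step 1 — Resonance condition Im(Z)=0 gives ω₀ = 1/√(LC).
Step 2 — ω₀ = 1/√(0.013·9.03e-08) = 2.919e+04 rad/s.
Step 3 — f₀ = ω₀/(2π) = 4645 Hz.
Step 4 — Series Q: Q = ω₀L/R = 2.919e+04·0.013/39.7 = 9.557.
Step 5 — 3dB bandwidth: Δω = ω₀/Q = 3054 rad/s; BW = Δω/(2π) = 486 Hz.

(a) f₀ = 4645 Hz  (b) Q = 9.557  (c) BW = 486 Hz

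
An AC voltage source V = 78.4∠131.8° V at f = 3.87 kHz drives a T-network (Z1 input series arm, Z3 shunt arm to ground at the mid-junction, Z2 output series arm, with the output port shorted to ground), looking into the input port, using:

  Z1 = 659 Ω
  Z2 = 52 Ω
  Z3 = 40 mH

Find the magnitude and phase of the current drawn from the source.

Step 1 — Angular frequency: ω = 2π·f = 2π·3870 = 2.432e+04 rad/s.
Step 2 — Component impedances:
  Z1: Z = R = 659 Ω
  Z2: Z = R = 52 Ω
  Z3: Z = jωL = j·2.432e+04·0.04 = 0 + j972.6 Ω
Step 3 — With the output port shorted to ground, the output series arm Z2 runs from the junction to ground; the shunt arm Z3 also runs from the junction to ground. They appear in parallel: Z3 || Z2 = 51.85 + j2.772 Ω.
Step 4 — Series with input arm Z1: Z_in = Z1 + (Z3 || Z2) = 710.9 + j2.772 Ω = 710.9∠0.2° Ω.
Step 5 — Source phasor: V = 78.4∠131.8° V = -52.26 + j58.45 V.
Step 6 — Ohm's law: I = V / Z_total = (-52.26 + j58.45) / (710.9 + j2.772) = -0.07319 + j0.0825 A.
Step 7 — Convert to polar: |I| = 0.1103 A, ∠I = 131.6°.

I = 0.1103∠131.6° A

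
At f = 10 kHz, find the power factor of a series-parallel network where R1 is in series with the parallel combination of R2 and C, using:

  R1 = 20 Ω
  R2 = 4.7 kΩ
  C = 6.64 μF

Step 1 — Angular frequency: ω = 2π·f = 2π·1e+04 = 6.283e+04 rad/s.
Step 2 — Component impedances:
  R1: Z = R = 20 Ω
  R2: Z = R = 4700 Ω
  C: Z = 1/(jωC) = -j/(ω·C) = 0 - j2.397 Ω
Step 3 — Parallel branch: R2 || C = 1/(1/R2 + 1/C) = 0.001222 - j2.397 Ω.
Step 4 — Series with R1: Z_total = R1 + (R2 || C) = 20 - j2.397 Ω = 20.14∠-6.8° Ω.
Step 5 — Power factor: PF = cos(φ) = Re(Z)/|Z| = 20.001/20.144 = 0.9929.
Step 6 — Type: Im(Z) = -2.397 ⇒ leading (phase φ = -6.8°).

PF = 0.9929 (leading, φ = -6.8°)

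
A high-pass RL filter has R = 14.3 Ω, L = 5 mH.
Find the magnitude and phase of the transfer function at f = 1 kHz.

Step 1 — Angular frequency: ω = 2π·1000 = 6283 rad/s.
Step 2 — Transfer function: H(jω) = jωL/(R + jωL).
Step 3 — Numerator jωL = j·31.42; denominator R + jωL = 14.3 + j31.42.
Step 4 — H = 0.8284 + j0.3771.
Step 5 — Magnitude: |H| = 0.9101 (-0.8 dB); phase: φ = 24.5°.

|H| = 0.9101 (-0.8 dB), φ = 24.5°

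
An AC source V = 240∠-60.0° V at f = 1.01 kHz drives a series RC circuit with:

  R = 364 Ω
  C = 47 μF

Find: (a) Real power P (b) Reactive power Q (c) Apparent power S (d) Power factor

Step 1 — Angular frequency: ω = 2π·f = 2π·1010 = 6346 rad/s.
Step 2 — Component impedances:
  R: Z = R = 364 Ω
  C: Z = 1/(jωC) = -j/(ω·C) = 0 - j3.353 Ω
Step 3 — Series combination: Z_total = R + C = 364 - j3.353 Ω = 364∠-0.5° Ω.
Step 4 — Source phasor: V = 240∠-60.0° V = 120 - j207.8 V.
Step 5 — Current: I = V / Z = 0.3349 - j0.5679 A = 0.6593∠-59.5° A.
Step 6 — Complex power: S = V·I* = 158.2 - j1.457 VA.
Step 7 — Real power: P = Re(S) = 158.2 W.
Step 8 — Reactive power: Q = Im(S) = -1.457 VAR.
Step 9 — Apparent power: |S| = 158.2 VA.
Step 10 — Power factor: PF = P/|S| = 1 (leading).

(a) P = 158.2 W  (b) Q = -1.457 VAR  (c) S = 158.2 VA  (d) PF = 1 (leading)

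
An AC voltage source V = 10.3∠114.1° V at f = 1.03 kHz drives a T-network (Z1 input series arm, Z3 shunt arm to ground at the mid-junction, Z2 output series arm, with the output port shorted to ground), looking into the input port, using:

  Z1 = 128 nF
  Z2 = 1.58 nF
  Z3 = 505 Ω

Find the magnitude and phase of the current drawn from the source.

Step 1 — Angular frequency: ω = 2π·f = 2π·1030 = 6472 rad/s.
Step 2 — Component impedances:
  Z1: Z = 1/(jωC) = -j/(ω·C) = 0 - j1207 Ω
  Z2: Z = 1/(jωC) = -j/(ω·C) = 0 - j9.78e+04 Ω
  Z3: Z = R = 505 Ω
Step 3 — With the output port shorted to ground, the output series arm Z2 runs from the junction to ground; the shunt arm Z3 also runs from the junction to ground. They appear in parallel: Z3 || Z2 = 505 - j2.608 Ω.
Step 4 — Series with input arm Z1: Z_in = Z1 + (Z3 || Z2) = 505 - j1210 Ω = 1311∠-67.3° Ω.
Step 5 — Source phasor: V = 10.3∠114.1° V = -4.206 + j9.402 V.
Step 6 — Ohm's law: I = V / Z_total = (-4.206 + j9.402) / (505 - j1210) = -0.007854 - j0.0001979 A.
Step 7 — Convert to polar: |I| = 0.007857 A, ∠I = -178.6°.

I = 0.007857∠-178.6° A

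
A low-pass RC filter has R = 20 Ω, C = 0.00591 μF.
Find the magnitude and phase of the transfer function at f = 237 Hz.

Step 1 — Angular frequency: ω = 2π·237 = 1489 rad/s.
Step 2 — Transfer function: H(jω) = 1/(1 + jωRC).
Step 3 — Denominator: 1 + jωRC = 1 + j·1489·20·5.91e-09 = 1 + j0.000176.
Step 4 — H = 1 - j0.000176.
Step 5 — Magnitude: |H| = 1 (-0.0 dB); phase: φ = -0.0°.

|H| = 1 (-0.0 dB), φ = -0.0°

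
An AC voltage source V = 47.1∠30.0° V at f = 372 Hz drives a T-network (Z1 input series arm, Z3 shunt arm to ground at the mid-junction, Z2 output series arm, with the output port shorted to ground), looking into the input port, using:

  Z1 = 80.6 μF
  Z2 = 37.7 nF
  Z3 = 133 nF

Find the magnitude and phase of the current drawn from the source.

Step 1 — Angular frequency: ω = 2π·f = 2π·372 = 2337 rad/s.
Step 2 — Component impedances:
  Z1: Z = 1/(jωC) = -j/(ω·C) = 0 - j5.308 Ω
  Z2: Z = 1/(jωC) = -j/(ω·C) = 0 - j1.135e+04 Ω
  Z3: Z = 1/(jωC) = -j/(ω·C) = 0 - j3217 Ω
Step 3 — With the output port shorted to ground, the output series arm Z2 runs from the junction to ground; the shunt arm Z3 also runs from the junction to ground. They appear in parallel: Z3 || Z2 = 0 - j2506 Ω.
Step 4 — Series with input arm Z1: Z_in = Z1 + (Z3 || Z2) = 0 - j2512 Ω = 2512∠-90.0° Ω.
Step 5 — Source phasor: V = 47.1∠30.0° V = 40.79 + j23.55 V.
Step 6 — Ohm's law: I = V / Z_total = (40.79 + j23.55) / (0 - j2512) = -0.009376 + j0.01624 A.
Step 7 — Convert to polar: |I| = 0.01875 A, ∠I = 120.0°.

I = 0.01875∠120.0° A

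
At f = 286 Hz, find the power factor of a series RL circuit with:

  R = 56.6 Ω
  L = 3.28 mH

Step 1 — Angular frequency: ω = 2π·f = 2π·286 = 1797 rad/s.
Step 2 — Component impedances:
  R: Z = R = 56.6 Ω
  L: Z = jωL = j·1797·0.00328 = 0 + j5.894 Ω
Step 3 — Series combination: Z_total = R + L = 56.6 + j5.894 Ω = 56.91∠5.9° Ω.
Step 4 — Power factor: PF = cos(φ) = Re(Z)/|Z| = 56.6/56.91 = 0.9946.
Step 5 — Type: Im(Z) = 5.894 ⇒ lagging (phase φ = 5.9°).

PF = 0.9946 (lagging, φ = 5.9°)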